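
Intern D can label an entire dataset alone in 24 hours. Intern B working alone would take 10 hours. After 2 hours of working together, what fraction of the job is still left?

43/60

Combined rate: 1/24 + 1/10 = (5 + 12)/120 = 17/120 per hour.
In 2 hours they complete 2·17/120 = 17/60 of the job.
So 43/60 remains.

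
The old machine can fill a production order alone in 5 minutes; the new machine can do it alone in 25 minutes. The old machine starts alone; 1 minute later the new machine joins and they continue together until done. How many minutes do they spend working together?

10/3 minutes

In 1 minute the old machine does 1/5 of the job, leaving 4/5.
The old machine and the new machine together work at 6/25 per minute, so finishing takes 4/5 ÷ 6/25 = 10/3 minutes.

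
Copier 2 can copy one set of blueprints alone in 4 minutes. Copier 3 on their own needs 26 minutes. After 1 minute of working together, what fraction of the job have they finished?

Combined rate: 1/4 + 1/26 = (13 + 2)/52 = 15/52 per minute.
In 1 minute they complete 1·15/52 = 15/52 of the job.

15/52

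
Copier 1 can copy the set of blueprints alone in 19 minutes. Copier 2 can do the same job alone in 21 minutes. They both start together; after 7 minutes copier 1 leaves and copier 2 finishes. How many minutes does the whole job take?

In the first 7 minutes the combined rate is 40/399, so 40/57 of the job is done, leaving 17/57.
After copier 1 leaves the rate is 1/21 per minute; the remaining 17/57 takes 119/19 minutes.
Total = 7 + 119/19 = 252/19 minutes.

252/19 minutes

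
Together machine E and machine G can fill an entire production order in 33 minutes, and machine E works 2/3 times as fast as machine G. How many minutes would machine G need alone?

Let machine G's rate be r; then machine E's rate is (2/3)r, so together (2/3 + 1)r = (5/3)r = 1/33.
Thus r = 1/55 per minute.
Machine G alone: 55 minutes; machine E alone: 165/2 minutes.

55 minutes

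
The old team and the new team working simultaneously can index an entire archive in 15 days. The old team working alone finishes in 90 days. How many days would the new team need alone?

Combined rate is 1/15 per day.
Known contribution: 1/90 per day.
So the new team's rate is 1/15 − 1/90 = 1/18, meaning 18 days alone.

18 days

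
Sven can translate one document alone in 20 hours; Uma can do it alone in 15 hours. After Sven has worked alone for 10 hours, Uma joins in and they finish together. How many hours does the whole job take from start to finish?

100/7 hours

In 10 hours Sven does 10/20 = 1/2 of the job, leaving 1/2.
Sven and Uma together work at 7/60 per hour, so finishing takes 1/2 ÷ 7/60 = 30/7 hours.
Total time = 10 + 30/7 = 100/7 hours.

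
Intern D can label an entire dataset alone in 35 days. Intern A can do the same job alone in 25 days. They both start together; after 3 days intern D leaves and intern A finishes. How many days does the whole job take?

In the first 3 days the combined rate is 12/175, so 36/175 of the job is done, leaving 139/175.
After intern D leaves the rate is 1/25 per day; the remaining 139/175 takes 139/7 days.
Total = 3 + 139/7 = 160/7 days.

160/7 days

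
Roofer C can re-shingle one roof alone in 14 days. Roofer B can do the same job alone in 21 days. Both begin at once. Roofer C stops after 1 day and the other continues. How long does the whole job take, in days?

39/2 days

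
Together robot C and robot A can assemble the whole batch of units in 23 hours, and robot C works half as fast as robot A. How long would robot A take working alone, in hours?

Let robot A's rate be r; then robot C's rate is (1/2)r, so together (1/2 + 1)r = (3/2)r = 1/23.
Thus r = 2/69 per hour.
Robot A alone: 69/2 hours; robot C alone: 69 hours.

69/2 hours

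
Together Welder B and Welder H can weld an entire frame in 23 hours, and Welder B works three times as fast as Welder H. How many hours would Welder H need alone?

92 hours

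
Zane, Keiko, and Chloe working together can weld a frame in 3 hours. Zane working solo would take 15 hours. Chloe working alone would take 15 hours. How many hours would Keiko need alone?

5 hours

Combined rate is 1/3 per hour.
Known contribution: 1/15 + 1/15 = (1 + 1)/15 = 2/15 per hour.
So Keiko's rate is 1/3 − 2/15 = 1/5, meaning 5 hours alone.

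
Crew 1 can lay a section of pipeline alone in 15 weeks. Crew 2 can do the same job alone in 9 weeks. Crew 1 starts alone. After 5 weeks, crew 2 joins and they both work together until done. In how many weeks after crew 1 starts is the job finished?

35/4 weeks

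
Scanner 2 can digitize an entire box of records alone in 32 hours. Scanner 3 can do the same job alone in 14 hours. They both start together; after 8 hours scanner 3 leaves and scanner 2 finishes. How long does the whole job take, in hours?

96/7 hours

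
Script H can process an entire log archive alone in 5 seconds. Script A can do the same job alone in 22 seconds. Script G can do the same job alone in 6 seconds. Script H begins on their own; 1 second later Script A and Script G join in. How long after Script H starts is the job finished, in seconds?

50/17 seconds

In the first 1 second Script H alone does 1/5 of the job, leaving 4/5.
Once everyone is working, combined rate: 1/5 + 1/22 + 1/6 = (66 + 15 + 55)/330 = 136/330 = 68/165 per second.
Remaining 4/5 at 68/165 per second takes 33/17 seconds.
Total from the start = 1 + 33/17 = 50/17 seconds.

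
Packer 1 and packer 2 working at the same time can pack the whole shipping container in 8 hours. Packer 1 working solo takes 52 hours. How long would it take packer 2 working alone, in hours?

104/11 hours

Combined rate is 1/8 per hour.
Known contribution: 1/52 per hour.
So packer 2's rate is 1/8 − 1/52 = 11/104, meaning 104/11 hours alone.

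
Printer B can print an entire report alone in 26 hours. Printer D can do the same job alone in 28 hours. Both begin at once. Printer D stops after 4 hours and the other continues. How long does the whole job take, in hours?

156/7 hours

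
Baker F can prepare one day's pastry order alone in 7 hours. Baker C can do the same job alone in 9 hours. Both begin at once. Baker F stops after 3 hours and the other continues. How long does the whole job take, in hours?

36/7 hours

In the first 3 hours the combined rate is 16/63, so 16/21 of the job is done, leaving 5/21.
After baker F leaves the rate is 1/9 per hour; the remaining 5/21 takes 15/7 hours.
Total = 3 + 15/7 = 36/7 hours.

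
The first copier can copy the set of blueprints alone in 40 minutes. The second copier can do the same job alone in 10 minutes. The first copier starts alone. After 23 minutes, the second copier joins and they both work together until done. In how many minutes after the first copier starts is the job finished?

132/5 minutes

In the first 23 minutes the first copier alone does 23/40 of the job, leaving 17/40.
Once everyone is working, combined rate: 1/40 + 1/10 = (1 + 4)/40 = 5/40 = 1/8 per minute.
Remaining 17/40 at 1/8 per minute takes 17/5 minutes.
Total from the start = 23 + 17/5 = 132/5 minutes.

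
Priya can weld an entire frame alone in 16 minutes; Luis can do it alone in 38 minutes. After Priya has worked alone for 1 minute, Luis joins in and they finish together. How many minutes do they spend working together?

95/9 minutes

In 1 minute Priya does 1/16 of the job, leaving 15/16.
Priya and Luis together work at 27/304 per minute, so finishing takes 15/16 ÷ 27/304 = 95/9 minutes.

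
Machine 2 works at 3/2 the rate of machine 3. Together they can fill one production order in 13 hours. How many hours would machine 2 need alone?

Let machine 3's rate be r; then machine 2's rate is (3/2)r, so together (3/2 + 1)r = (5/2)r = 1/13.
Thus r = 2/65 per hour.
Machine 3 alone: 65/2 hours; machine 2 alone: 65/3 hours.

65/3 hours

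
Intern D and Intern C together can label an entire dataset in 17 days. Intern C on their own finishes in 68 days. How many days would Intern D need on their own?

Combined rate is 1/17 per day.
Known contribution: 1/68 per day.
So Intern D's rate is 1/17 − 1/68 = 3/68, meaning 68/3 days alone.

68/3 days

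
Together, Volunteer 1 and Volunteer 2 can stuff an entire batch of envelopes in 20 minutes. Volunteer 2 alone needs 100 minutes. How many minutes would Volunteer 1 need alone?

Combined rate is 1/20 per minute.
Known contribution: 1/100 per minute.
So Volunteer 1's rate is 1/20 − 1/100 = 1/25, meaning 25 minutes alone.

25 minutes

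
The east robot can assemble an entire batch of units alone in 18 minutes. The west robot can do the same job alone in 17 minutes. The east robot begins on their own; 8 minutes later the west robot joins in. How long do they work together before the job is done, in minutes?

34/7 minutes

In the first 8 minutes the east robot alone does 8/18 = 4/9 of the job, leaving 5/9.
Once everyone is working, combined rate: 1/18 + 1/17 = (17 + 18)/306 = 35/306 per minute.
Remaining 5/9 at 35/306 per minute takes 34/7 minutes.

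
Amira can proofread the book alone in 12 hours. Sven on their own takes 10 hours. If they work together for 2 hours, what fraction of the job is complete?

Combined rate: 1/12 + 1/10 = (5 + 6)/60 = 11/60 per hour.
In 2 hours they complete 2·11/60 = 11/30 of the job.

11/30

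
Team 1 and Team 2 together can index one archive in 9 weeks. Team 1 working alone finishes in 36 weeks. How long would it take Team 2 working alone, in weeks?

Combined rate is 1/9 per week.
Known contribution: 1/36 per week.
So Team 2's rate is 1/9 − 1/36 = 1/12, meaning 12 weeks alone.

12 weeks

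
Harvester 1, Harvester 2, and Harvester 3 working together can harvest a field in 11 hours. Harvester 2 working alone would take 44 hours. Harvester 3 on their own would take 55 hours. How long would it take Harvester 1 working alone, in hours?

20 hours

Combined rate is 1/11 per hour.
Known contribution: 1/44 + 1/55 = (5 + 4)/220 = 9/220 per hour.
So Harvester 1's rate is 1/11 − 9/220 = 1/20, meaning 20 hours alone.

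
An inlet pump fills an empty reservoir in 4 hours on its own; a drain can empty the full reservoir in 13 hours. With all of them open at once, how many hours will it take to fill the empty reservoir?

Net rate = 1/4 − 1/13 = (13 − 4)/52 = 9/52 per hour.
Filling time = 1 ÷ (9/52) = 52/9 hours.

52/9 hours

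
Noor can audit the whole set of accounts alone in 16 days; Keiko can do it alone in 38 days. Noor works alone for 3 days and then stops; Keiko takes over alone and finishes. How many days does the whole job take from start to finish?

In 3 days Noor does 3/16 of the job, leaving 13/16.
Keiko works at 1/38 per day, so finishing takes 13/16 ÷ 1/38 = 247/8 days.
Total time = 3 + 247/8 = 271/8 days.

271/8 days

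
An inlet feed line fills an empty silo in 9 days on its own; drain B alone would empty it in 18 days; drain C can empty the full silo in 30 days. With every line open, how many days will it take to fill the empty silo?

45 days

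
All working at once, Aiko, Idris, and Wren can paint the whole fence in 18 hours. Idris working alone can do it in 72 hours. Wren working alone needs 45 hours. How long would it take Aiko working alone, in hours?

360/7 hours

Combined rate is 1/18 per hour.
Known contribution: 1/72 + 1/45 = (5 + 8)/360 = 13/360 per hour.
So Aiko's rate is 1/18 − 13/360 = 7/360, meaning 360/7 hours alone.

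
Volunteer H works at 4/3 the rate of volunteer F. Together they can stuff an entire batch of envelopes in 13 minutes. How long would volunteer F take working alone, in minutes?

Let volunteer F's rate be r; then volunteer H's rate is (4/3)r, so together (4/3 + 1)r = (7/3)r = 1/13.
Thus r = 3/91 per minute.
Volunteer F alone: 91/3 minutes; volunteer H alone: 91/4 minutes.

91/3 minutes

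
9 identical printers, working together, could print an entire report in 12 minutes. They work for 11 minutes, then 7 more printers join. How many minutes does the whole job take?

185/16 minutes

One printer does 1/108 of the job per minute.
After 11 minutes with 9 printers, 11/12 is done (1/12 left).
With 16 printers the rate is 16/108 = 4/27, so the rest takes 1/12 ÷ 4/27 = 9/16 minutes.
Total = 11 + 9/16 = 185/16 minutes.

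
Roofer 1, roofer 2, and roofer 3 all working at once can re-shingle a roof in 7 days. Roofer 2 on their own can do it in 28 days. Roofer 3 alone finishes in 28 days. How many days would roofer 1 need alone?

14 days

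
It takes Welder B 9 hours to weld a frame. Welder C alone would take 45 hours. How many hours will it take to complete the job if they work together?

15/2 hours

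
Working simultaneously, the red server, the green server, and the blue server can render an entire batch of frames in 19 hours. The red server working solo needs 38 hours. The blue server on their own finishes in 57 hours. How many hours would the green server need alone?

114 hours

Combined rate is 1/19 per hour.
Known contribution: 1/38 + 1/57 = (3 + 2)/114 = 5/114 per hour.
So the green server's rate is 1/19 − 5/114 = 1/114, meaning 114 hours alone.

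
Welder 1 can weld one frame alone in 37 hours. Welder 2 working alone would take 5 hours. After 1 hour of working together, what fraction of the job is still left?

143/185

Combined rate: 1/37 + 1/5 = (5 + 37)/185 = 42/185 per hour.
In 1 hour they complete 1·42/185 = 42/185 of the job.
So 143/185 remains.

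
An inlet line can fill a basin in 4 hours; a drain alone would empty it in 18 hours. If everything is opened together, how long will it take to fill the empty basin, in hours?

36/7 hours

Net rate = 1/4 − 1/18 = (9 − 2)/36 = 7/36 per hour.
Filling time = 1 ÷ (7/36) = 36/7 hours.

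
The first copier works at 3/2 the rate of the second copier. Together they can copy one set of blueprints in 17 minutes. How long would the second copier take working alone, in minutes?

Let the second copier's rate be r; then the first copier's rate is (3/2)r, so together (3/2 + 1)r = (5/2)r = 1/17.
Thus r = 2/85 per minute.
The second copier alone: 85/2 minutes; the first copier alone: 85/3 minutes.

85/2 minutes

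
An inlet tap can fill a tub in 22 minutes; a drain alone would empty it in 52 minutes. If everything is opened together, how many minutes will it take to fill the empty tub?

572/15 minutes

Net rate = 1/22 − 1/52 = (26 − 11)/572 = 15/572 per minute.
Filling time = 1 ÷ (15/572) = 572/15 minutes.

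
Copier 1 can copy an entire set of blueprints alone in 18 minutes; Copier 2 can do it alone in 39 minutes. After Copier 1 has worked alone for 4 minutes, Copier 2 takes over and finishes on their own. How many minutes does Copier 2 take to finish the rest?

91/3 minutes

In 4 minutes Copier 1 does 4/18 = 2/9 of the job, leaving 7/9.
Copier 2 works at 1/39 per minute, so finishing takes 7/9 ÷ 1/39 = 91/3 minutes.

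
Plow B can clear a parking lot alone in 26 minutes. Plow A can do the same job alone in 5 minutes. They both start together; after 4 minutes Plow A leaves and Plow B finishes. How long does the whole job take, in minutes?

26/5 minutes

In the first 4 minutes the combined rate is 31/130, so 62/65 of the job is done, leaving 3/65.
After Plow A leaves the rate is 1/26 per minute; the remaining 3/65 takes 6/5 minutes.
Total = 4 + 6/5 = 26/5 minutes.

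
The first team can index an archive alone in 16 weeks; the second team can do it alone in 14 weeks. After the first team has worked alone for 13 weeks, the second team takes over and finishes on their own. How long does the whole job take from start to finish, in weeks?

125/8 weeks

In 13 weeks the first team does 13/16 of the job, leaving 3/16.
The second team works at 1/14 per week, so finishing takes 3/16 ÷ 1/14 = 21/8 weeks.
Total time = 13 + 21/8 = 125/8 weeks.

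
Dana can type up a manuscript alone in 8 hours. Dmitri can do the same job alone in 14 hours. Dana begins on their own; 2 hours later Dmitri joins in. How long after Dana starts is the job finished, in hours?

In the first 2 hours Dana alone does 2/8 = 1/4 of the job, leaving 3/4.
Once everyone is working, combined rate: 1/8 + 1/14 = (7 + 4)/56 = 11/56 per hour.
Remaining 3/4 at 11/56 per hour takes 42/11 hours.
Total from the start = 2 + 42/11 = 64/11 hours.

64/11 hours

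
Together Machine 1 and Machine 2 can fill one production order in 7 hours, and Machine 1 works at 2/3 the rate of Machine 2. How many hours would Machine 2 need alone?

35/3 hours

Let Machine 2's rate be r; then Machine 1's rate is (2/3)r, so together (2/3 + 1)r = (5/3)r = 1/7.
Thus r = 3/35 per hour.
Machine 2 alone: 35/3 hours; Machine 1 alone: 35/2 hours.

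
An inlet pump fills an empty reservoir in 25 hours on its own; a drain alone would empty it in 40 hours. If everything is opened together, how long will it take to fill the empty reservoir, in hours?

200/3 hours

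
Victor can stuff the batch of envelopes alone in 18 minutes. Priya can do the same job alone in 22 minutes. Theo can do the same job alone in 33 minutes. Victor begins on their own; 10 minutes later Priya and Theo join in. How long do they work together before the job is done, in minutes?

44/13 minutes

In the first 10 minutes Victor alone does 10/18 = 5/9 of the job, leaving 4/9.
Once everyone is working, combined rate: 1/18 + 1/22 + 1/33 = (11 + 9 + 6)/198 = 26/198 = 13/99 per minute.
Remaining 4/9 at 13/99 per minute takes 44/13 minutes.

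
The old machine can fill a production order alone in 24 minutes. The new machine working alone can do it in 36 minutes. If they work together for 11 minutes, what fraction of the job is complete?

55/72

Combined rate: 1/24 + 1/36 = (3 + 2)/72 = 5/72 per minute.
In 11 minutes they complete 11·5/72 = 55/72 of the job.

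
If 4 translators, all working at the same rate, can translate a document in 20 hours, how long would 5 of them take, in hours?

16 hours

Total work is 4·20 = 80 translator-hours.
With 5 translators: 80/5 = 16 hours.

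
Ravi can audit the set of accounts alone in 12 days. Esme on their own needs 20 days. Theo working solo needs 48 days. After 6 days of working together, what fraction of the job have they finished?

Combined rate: 1/12 + 1/20 + 1/48 = (20 + 12 + 5)/240 = 37/240 per day.
In 6 days they complete 6·37/240 = 37/40 of the job.

37/40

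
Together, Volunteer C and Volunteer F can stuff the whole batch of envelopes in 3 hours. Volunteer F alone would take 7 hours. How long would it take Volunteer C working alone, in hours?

21/4 hours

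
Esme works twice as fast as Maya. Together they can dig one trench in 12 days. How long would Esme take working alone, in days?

18 days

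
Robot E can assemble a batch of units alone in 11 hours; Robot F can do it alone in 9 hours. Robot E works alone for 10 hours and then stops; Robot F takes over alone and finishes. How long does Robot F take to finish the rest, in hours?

9/11 hours

In 10 hours Robot E does 10/11 of the job, leaving 1/11.
Robot F works at 1/9 per hour, so finishing takes 1/11 ÷ 1/9 = 9/11 hours.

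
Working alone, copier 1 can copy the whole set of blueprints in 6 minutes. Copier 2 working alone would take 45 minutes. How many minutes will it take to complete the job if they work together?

90/17 minutes

With two workers the combined time is the product over the sum: 6·45/(6+45) = 270/51 = 90/17 minutes.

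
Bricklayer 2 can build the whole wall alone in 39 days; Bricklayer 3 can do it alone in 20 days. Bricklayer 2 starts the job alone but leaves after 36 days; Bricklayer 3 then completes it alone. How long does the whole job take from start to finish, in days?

488/13 days

In 36 days Bricklayer 2 does 36/39 = 12/13 of the job, leaving 1/13.
Bricklayer 3 works at 1/20 per day, so finishing takes 1/13 ÷ 1/20 = 20/13 days.
Total time = 36 + 20/13 = 488/13 days.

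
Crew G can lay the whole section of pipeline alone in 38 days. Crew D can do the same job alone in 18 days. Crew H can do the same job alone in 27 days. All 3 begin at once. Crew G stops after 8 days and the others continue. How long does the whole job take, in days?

162/19 days

In the first 8 days the combined rate is 61/513, so 488/513 of the job is done, leaving 25/513.
After crew G leaves the rate is 5/54 per day; the remaining 25/513 takes 10/19 days.
Total = 8 + 10/19 = 162/19 days.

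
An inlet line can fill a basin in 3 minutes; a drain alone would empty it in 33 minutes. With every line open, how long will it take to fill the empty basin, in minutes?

Net rate = 1/3 − 1/33 = (11 − 1)/33 = 10/33 per minute.
Filling time = 1 ÷ (10/33) = 33/10 minutes.

33/10 minutes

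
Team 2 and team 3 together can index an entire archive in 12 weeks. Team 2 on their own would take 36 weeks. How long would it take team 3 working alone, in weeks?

18 weeks

Combined rate is 1/12 per week.
Known contribution: 1/36 per week.
So team 3's rate is 1/12 − 1/36 = 1/18, meaning 18 weeks alone.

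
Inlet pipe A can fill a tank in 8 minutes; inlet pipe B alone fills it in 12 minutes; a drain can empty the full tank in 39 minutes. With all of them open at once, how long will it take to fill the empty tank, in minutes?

Net rate = 1/8 + 1/12 − 1/39 = (39 + 26 − 8)/312 = 57/312 = 19/104 per minute.
Filling time = 1 ÷ (19/104) = 104/19 minutes.

104/19 minutes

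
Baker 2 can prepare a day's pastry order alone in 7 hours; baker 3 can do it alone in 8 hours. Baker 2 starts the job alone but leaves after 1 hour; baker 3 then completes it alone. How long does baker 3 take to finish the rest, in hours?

In 1 hour baker 2 does 1/7 of the job, leaving 6/7.
Baker 3 works at 1/8 per hour, so finishing takes 6/7 ÷ 1/8 = 48/7 hours.

48/7 hours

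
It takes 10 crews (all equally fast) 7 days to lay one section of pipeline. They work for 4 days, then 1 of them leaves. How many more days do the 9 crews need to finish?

One crew does 1/70 of the job per day.
After 4 days with 10 crews, 4/7 is done (3/7 left).
With 9 crews the rate is 9/70, so the rest takes 3/7 ÷ 9/70 = 10/3 days.

10/3 days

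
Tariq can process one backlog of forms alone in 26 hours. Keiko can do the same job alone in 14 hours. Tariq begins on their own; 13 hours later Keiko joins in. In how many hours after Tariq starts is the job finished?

351/20 hours

In the first 13 hours Tariq alone does 13/26 = 1/2 of the job, leaving 1/2.
Once everyone is working, combined rate: 1/26 + 1/14 = (7 + 13)/182 = 20/182 = 10/91 per hour.
Remaining 1/2 at 10/91 per hour takes 91/20 hours.
Total from the start = 13 + 91/20 = 351/20 hours.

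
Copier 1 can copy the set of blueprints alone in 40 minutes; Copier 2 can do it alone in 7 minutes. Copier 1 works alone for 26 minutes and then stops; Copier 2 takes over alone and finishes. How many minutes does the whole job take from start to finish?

In 26 minutes Copier 1 does 26/40 = 13/20 of the job, leaving 7/20.
Copier 2 works at 1/7 per minute, so finishing takes 7/20 ÷ 1/7 = 49/20 minutes.
Total time = 26 + 49/20 = 569/20 minutes.

569/20 minutes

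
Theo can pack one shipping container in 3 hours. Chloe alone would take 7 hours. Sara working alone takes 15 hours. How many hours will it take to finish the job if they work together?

35/19 hours

Combined rate: 1/3 + 1/7 + 1/15 = (35 + 15 + 7)/105 = 57/105 = 19/35 per hour.
Time = 1 ÷ (19/35) = 35/19 hours.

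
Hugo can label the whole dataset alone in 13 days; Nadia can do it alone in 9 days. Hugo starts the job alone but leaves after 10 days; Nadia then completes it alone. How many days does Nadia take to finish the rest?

27/13 days

In 10 days Hugo does 10/13 of the job, leaving 3/13.
Nadia works at 1/9 per day, so finishing takes 3/13 ÷ 1/9 = 27/13 days.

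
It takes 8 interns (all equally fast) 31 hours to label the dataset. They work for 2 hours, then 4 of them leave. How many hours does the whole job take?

One intern does 1/248 of the job per hour.
After 2 hours with 8 interns, 2/31 is done (29/31 left).
With 4 interns the rate is 4/248 = 1/62, so the rest takes 29/31 ÷ 1/62 = 58 hours.
Total = 2 + 58 = 60 hours.

60 hours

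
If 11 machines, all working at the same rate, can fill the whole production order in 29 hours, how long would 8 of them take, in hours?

319/8 hours

Total work is 11·29 = 319 machine-hours.
With 8 machines: 319/8 hours.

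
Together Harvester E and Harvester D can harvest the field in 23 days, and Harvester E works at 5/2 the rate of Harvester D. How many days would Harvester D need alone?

161/2 days

Let Harvester D's rate be r; then Harvester E's rate is (5/2)r, so together (5/2 + 1)r = (7/2)r = 1/23.
Thus r = 2/161 per day.
Harvester D alone: 161/2 days; Harvester E alone: 161/5 days.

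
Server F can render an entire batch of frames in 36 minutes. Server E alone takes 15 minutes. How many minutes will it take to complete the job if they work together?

180/17 minutes

With two workers the combined time is the product over the sum: 36·15/(36+15) = 540/51 = 180/17 minutes.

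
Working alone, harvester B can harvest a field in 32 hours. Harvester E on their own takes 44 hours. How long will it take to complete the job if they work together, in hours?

352/19 hours

With two workers the combined time is the product over the sum: 32·44/(32+44) = 1408/76 = 352/19 hours.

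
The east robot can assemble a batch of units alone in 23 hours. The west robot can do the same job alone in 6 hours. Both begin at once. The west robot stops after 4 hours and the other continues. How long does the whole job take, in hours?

In the first 4 hours the combined rate is 29/138, so 58/69 of the job is done, leaving 11/69.
After the west robot leaves the rate is 1/23 per hour; the remaining 11/69 takes 11/3 hours.
Total = 4 + 11/3 = 23/3 hours.

23/3 hours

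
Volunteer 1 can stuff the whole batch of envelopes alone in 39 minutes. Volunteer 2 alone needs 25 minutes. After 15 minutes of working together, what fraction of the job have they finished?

64/65

Combined rate: 1/39 + 1/25 = (25 + 39)/975 = 64/975 per minute.
In 15 minutes they complete 15·64/975 = 64/65 of the job.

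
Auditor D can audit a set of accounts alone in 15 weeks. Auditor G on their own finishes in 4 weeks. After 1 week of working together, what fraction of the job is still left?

Combined rate: 1/15 + 1/4 = (4 + 15)/60 = 19/60 per week.
In 1 week they complete 1·19/60 = 19/60 of the job.
So 41/60 remains.

41/60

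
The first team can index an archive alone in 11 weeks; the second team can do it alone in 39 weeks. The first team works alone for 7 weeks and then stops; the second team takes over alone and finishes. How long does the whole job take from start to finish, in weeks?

233/11 weeks

In 7 weeks the first team does 7/11 of the job, leaving 4/11.
The second team works at 1/39 per week, so finishing takes 4/11 ÷ 1/39 = 156/11 weeks.
Total time = 7 + 156/11 = 233/11 weeks.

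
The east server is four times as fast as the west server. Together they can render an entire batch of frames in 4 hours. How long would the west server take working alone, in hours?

20 hours

Let the west server's rate be r; then the east server's rate is 4r, so together (4 + 1)r = 5r = 1/4.
Thus r = 1/20 per hour.
The west server alone: 20 hours; the east server alone: 5 hours.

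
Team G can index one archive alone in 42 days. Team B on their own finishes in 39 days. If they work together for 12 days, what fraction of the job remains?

37/91

Combined rate: 1/42 + 1/39 = (13 + 14)/546 = 27/546 = 9/182 per day.
In 12 days they complete 12·9/182 = 54/91 of the job.
So 37/91 remains.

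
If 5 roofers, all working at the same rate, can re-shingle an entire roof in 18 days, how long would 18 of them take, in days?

5 days

Total work is 5·18 = 90 roofer-days.
With 18 roofers: 90/18 = 5 days.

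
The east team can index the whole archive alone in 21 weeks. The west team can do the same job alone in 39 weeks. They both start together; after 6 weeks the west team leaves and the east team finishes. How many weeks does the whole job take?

In the first 6 weeks the combined rate is 20/273, so 40/91 of the job is done, leaving 51/91.
After the west team leaves the rate is 1/21 per week; the remaining 51/91 takes 153/13 weeks.
Total = 6 + 153/13 = 231/13 weeks.

231/13 weeks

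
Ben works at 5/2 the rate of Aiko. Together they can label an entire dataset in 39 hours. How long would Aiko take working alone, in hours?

273/2 hours

Let Aiko's rate be r; then Ben's rate is (5/2)r, so together (5/2 + 1)r = (7/2)r = 1/39.
Thus r = 2/273 per hour.
Aiko alone: 273/2 hours; Ben alone: 273/5 hours.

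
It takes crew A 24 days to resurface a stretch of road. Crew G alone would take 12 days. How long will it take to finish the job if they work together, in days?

8 days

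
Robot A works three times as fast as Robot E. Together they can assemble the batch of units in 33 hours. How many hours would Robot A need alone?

44 hours

Let Robot E's rate be r; then Robot A's rate is 3r, so together (3 + 1)r = 4r = 1/33.
Thus r = 1/132 per hour.
Robot E alone: 132 hours; Robot A alone: 44 hours.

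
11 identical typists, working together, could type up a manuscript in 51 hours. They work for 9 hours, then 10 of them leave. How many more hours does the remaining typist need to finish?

462 hours

One typist does 1/561 of the job per hour.
After 9 hours with 11 typists, 3/17 is done (14/17 left).
With 1 typist the rate is 1/561, so the rest takes 14/17 ÷ 1/561 = 462 hours.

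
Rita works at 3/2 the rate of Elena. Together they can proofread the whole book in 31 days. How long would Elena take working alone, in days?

Let Elena's rate be r; then Rita's rate is (3/2)r, so together (3/2 + 1)r = (5/2)r = 1/31.
Thus r = 2/155 per day.
Elena alone: 155/2 days; Rita alone: 155/3 days.

155/2 days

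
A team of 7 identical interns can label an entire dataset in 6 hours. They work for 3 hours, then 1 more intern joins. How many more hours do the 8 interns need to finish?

21/8 hours

One intern does 1/42 of the job per hour.
After 3 hours with 7 interns, 1/2 is done (1/2 left).
With 8 interns the rate is 8/42 = 4/21, so the rest takes 1/2 ÷ 4/21 = 21/8 hours.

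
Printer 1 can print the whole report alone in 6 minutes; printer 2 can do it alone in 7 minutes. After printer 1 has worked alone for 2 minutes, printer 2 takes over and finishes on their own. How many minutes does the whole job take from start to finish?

In 2 minutes printer 1 does 2/6 = 1/3 of the job, leaving 2/3.
Printer 2 works at 1/7 per minute, so finishing takes 2/3 ÷ 1/7 = 14/3 minutes.
Total time = 2 + 14/3 = 20/3 minutes.

20/3 minutes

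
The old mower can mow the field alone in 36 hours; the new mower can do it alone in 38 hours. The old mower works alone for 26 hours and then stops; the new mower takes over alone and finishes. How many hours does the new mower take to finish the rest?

In 26 hours the old mower does 26/36 = 13/18 of the job, leaving 5/18.
The new mower works at 1/38 per hour, so finishing takes 5/18 ÷ 1/38 = 95/9 hours.

95/9 hours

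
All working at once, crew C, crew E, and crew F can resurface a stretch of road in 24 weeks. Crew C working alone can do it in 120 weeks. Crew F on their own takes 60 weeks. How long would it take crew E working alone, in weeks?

60 weeks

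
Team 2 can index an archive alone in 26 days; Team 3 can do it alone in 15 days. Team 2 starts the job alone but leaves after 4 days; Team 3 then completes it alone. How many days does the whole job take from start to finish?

217/13 days

In 4 days Team 2 does 4/26 = 2/13 of the job, leaving 11/13.
Team 3 works at 1/15 per day, so finishing takes 11/13 ÷ 1/15 = 165/13 days.
Total time = 4 + 165/13 = 217/13 days.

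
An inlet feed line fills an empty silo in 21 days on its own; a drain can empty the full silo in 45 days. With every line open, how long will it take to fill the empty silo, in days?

Net rate = 1/21 − 1/45 = (15 − 7)/315 = 8/315 per day.
Filling time = 1 ÷ (8/315) = 315/8 days.

315/8 days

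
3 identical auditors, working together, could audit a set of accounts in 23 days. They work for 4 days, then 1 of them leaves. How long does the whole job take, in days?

One auditor does 1/69 of the job per day.
After 4 days with 3 auditors, 4/23 is done (19/23 left).
With 2 auditors the rate is 2/69, so the rest takes 19/23 ÷ 2/69 = 57/2 days.
Total = 4 + 57/2 = 65/2 days.

65/2 days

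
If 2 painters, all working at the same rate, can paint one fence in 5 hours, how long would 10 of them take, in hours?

Total work is 2·5 = 10 painter-hours.
With 10 painters: 10/10 = 1 hours.

1 hour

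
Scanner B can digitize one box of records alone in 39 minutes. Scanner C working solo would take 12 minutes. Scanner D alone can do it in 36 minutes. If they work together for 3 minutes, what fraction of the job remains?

Combined rate: 1/39 + 1/12 + 1/36 = (12 + 39 + 13)/468 = 64/468 = 16/117 per minute.
In 3 minutes they complete 3·16/117 = 16/39 of the job.
So 23/39 remains.

23/39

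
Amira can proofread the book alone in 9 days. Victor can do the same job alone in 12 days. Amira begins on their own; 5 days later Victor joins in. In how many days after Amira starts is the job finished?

51/7 days

In the first 5 days Amira alone does 5/9 of the job, leaving 4/9.
Once everyone is working, combined rate: 1/9 + 1/12 = (4 + 3)/36 = 7/36 per day.
Remaining 4/9 at 7/36 per day takes 16/7 days.
Total from the start = 5 + 16/7 = 51/7 days.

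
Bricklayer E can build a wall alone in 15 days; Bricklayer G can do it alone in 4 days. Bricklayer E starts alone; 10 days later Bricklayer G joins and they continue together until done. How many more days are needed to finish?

20/19 days

In 10 days Bricklayer E does 10/15 = 2/3 of the job, leaving 1/3.
Bricklayer E and Bricklayer G together work at 19/60 per day, so finishing takes 1/3 ÷ 19/60 = 20/19 days.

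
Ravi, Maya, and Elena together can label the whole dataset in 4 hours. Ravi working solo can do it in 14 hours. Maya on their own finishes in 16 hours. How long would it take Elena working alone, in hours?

Combined rate is 1/4 per hour.
Known contribution: 1/14 + 1/16 = (8 + 7)/112 = 15/112 per hour.
So Elena's rate is 1/4 − 15/112 = 13/112, meaning 112/13 hours alone.

112/13 hours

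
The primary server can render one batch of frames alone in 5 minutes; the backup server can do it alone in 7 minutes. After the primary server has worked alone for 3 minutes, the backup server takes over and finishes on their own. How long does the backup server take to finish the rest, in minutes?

14/5 minutes

In 3 minutes the primary server does 3/5 of the job, leaving 2/5.
The backup server works at 1/7 per minute, so finishing takes 2/5 ÷ 1/7 = 14/5 minutes.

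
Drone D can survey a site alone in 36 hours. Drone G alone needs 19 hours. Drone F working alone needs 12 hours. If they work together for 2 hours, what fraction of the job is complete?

56/171

Combined rate: 1/36 + 1/19 + 1/12 = (19 + 36 + 57)/684 = 112/684 = 28/171 per hour.
In 2 hours they complete 2·28/171 = 56/171 of the job.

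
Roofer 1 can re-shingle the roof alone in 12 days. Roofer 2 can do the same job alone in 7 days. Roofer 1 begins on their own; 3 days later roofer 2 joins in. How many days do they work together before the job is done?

63/19 days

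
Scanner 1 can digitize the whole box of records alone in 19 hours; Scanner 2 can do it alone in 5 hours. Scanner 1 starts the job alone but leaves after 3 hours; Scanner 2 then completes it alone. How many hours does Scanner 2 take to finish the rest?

In 3 hours Scanner 1 does 3/19 of the job, leaving 16/19.
Scanner 2 works at 1/5 per hour, so finishing takes 16/19 ÷ 1/5 = 80/19 hours.

80/19 hours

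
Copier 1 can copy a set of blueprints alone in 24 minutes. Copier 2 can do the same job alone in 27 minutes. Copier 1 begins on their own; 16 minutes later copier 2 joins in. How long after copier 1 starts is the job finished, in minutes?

344/17 minutes

In the first 16 minutes copier 1 alone does 16/24 = 2/3 of the job, leaving 1/3.
Once everyone is working, combined rate: 1/24 + 1/27 = (9 + 8)/216 = 17/216 per minute.
Remaining 1/3 at 17/216 per minute takes 72/17 minutes.
Total from the start = 16 + 72/17 = 344/17 minutes.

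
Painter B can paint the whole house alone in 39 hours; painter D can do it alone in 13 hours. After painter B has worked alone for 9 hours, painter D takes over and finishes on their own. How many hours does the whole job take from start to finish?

In 9 hours painter B does 9/39 = 3/13 of the job, leaving 10/13.
Painter D works at 1/13 per hour, so finishing takes 10/13 ÷ 1/13 = 10 hours.
Total time = 9 + 10 = 19 hours.

19 hours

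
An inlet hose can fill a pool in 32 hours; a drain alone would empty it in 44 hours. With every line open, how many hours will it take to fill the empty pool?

352/3 hours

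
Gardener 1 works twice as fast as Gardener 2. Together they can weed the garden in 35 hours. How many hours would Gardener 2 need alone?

105 hours

Let Gardener 2's rate be r; then Gardener 1's rate is 2r, so together (2 + 1)r = 3r = 1/35.
Thus r = 1/105 per hour.
Gardener 2 alone: 105 hours; Gardener 1 alone: 105/2 hours.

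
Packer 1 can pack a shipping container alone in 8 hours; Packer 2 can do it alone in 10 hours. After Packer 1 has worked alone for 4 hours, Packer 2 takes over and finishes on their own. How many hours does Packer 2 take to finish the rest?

5 hours

In 4 hours Packer 1 does 4/8 = 1/2 of the job, leaving 1/2.
Packer 2 works at 1/10 per hour, so finishing takes 1/2 ÷ 1/10 = 5 hours.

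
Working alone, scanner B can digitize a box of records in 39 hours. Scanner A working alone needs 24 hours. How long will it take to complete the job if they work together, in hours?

Combined rate: 1/39 + 1/24 = (8 + 13)/312 = 21/312 = 7/104 per hour.
Time = 1 ÷ (7/104) = 104/7 hours.

104/7 hours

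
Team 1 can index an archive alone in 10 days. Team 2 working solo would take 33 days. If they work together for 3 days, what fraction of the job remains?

67/110

Combined rate: 1/10 + 1/33 = (33 + 10)/330 = 43/330 per day.
In 3 days they complete 3·43/330 = 43/110 of the job.
So 67/110 remains.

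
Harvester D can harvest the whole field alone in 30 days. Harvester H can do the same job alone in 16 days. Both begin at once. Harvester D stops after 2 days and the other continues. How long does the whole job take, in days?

224/15 days

In the first 2 days the combined rate is 23/240, so 23/120 of the job is done, leaving 97/120.
After Harvester D leaves the rate is 1/16 per day; the remaining 97/120 takes 194/15 days.
Total = 2 + 194/15 = 224/15 days.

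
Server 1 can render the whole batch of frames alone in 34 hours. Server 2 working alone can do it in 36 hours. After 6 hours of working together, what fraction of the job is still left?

67/102

Combined rate: 1/34 + 1/36 = (18 + 17)/612 = 35/612 per hour.
In 6 hours they complete 6·35/612 = 35/102 of the job.
So 67/102 remains.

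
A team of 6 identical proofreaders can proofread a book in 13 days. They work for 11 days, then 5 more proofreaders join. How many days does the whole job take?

One proofreader does 1/78 of the job per day.
After 11 days with 6 proofreaders, 11/13 is done (2/13 left).
With 11 proofreaders the rate is 11/78, so the rest takes 2/13 ÷ 11/78 = 12/11 days.
Total = 11 + 12/11 = 133/11 days.

133/11 days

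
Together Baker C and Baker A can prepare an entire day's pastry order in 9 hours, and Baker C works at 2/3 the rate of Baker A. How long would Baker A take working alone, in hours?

15 hours

Let Baker A's rate be r; then Baker C's rate is (2/3)r, so together (2/3 + 1)r = (5/3)r = 1/9.
Thus r = 1/15 per hour.
Baker A alone: 15 hours; Baker C alone: 45/2 hours.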